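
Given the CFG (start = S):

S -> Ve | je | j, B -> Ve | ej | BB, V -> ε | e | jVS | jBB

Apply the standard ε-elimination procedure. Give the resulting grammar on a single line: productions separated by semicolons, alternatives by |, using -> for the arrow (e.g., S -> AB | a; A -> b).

S -> e | j | Ve | je; B -> e | BB | Ve | ej; V -> e | jS | jBB | jVS

Nullable set: {V}.
S -> Ve: V nullable, giving Ve | e.
B -> Ve: V nullable, giving Ve | e.
Drop V -> ε.
V -> jVS: V nullable, giving jS | jVS.
Unchanged (no nullable symbols): S -> j; S -> je; B -> BB; B -> ej; V -> e; V -> jBB.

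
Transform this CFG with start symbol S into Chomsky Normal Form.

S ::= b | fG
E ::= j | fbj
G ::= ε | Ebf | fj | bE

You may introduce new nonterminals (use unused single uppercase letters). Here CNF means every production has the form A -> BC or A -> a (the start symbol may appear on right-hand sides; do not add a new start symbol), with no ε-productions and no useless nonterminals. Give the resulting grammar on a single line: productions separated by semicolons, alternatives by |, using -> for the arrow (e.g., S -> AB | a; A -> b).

S -> b | f | AG; A -> f; B -> b; C -> j; D -> BC; E -> j | AD; F -> BA; G -> AC | BE | EF

Nullable: {G}; after ε-elimination: S -> b | f | fG; E -> j | fbj; G -> bE | fj | Ebf.
No unit productions to eliminate.
TERM: introduce B -> b, A -> f, C -> j and substitute in every rule of length ≥2.
BIN: E -> ABC becomes E -> AD, D -> BC; G -> EBA becomes G -> EF, F -> BA.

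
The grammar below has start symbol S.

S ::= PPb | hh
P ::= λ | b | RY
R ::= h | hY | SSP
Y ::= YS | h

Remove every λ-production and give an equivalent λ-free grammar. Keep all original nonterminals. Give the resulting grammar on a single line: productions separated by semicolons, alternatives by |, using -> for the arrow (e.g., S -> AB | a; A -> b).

Nullable set: {P}.
S -> PPb: P, P nullable, giving PPb | Pb | b.
Drop P -> λ.
R -> SSP: P nullable, giving SS | SSP.
Unchanged (no nullable symbols): S -> hh; P -> RY; P -> b; R -> h; R -> hY; Y -> YS; Y -> h.

S -> b | Pb | hh | PPb; P -> b | RY; R -> h | SS | hY | SSP; Y -> h | YS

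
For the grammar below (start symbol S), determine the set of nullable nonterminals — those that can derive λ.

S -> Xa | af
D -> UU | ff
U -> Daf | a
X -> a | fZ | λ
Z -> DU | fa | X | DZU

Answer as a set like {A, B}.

Directly nullable (have an ε-rule): {X}.
Z is nullable via Z -> X (every symbol on the right is already known nullable).
Not nullable: D, S, U — each has a terminal in every rule's right-hand side or depends on a non-nullable symbol.

{X, Z}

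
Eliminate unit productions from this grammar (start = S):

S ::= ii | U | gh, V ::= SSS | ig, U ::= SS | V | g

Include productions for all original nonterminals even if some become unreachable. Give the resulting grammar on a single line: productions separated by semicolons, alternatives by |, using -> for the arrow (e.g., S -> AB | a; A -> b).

Unit productions: S->U, U->V.
Unit pairs (A ⇒* B via units): (S,U), (S,V), (U,V).
S: inherits non-unit rules of {S, U, V} → SS | SSS | g | gh | ig | ii.
U: inherits non-unit rules of {U, V} → SS | SSS | g | ig.
V: inherits non-unit rules of {V} → SSS | ig.

S -> g | SS | gh | ig | ii | SSS; U -> g | SS | ig | SSS; V -> ig | SSS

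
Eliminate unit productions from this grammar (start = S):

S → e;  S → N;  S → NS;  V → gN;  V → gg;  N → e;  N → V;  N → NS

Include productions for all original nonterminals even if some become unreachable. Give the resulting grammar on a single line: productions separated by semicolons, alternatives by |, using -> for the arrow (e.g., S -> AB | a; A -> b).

Unit productions: N->V, S->N.
Unit pairs (A ⇒* B via units): (N,V), (S,N), (S,V).
S: inherits non-unit rules of {N, S, V} → NS | e | gN | gg.
N: inherits non-unit rules of {N, V} → NS | e | gN | gg.
V: inherits non-unit rules of {V} → gN | gg.

S -> e | NS | gN | gg; N -> e | NS | gN | gg; V -> gN | gg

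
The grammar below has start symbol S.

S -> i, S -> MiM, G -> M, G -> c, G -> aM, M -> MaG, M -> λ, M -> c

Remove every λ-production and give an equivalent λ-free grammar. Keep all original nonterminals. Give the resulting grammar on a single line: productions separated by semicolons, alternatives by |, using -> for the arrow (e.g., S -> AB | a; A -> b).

Nullable set: {G, M}.
S -> MiM: M, M nullable, giving Mi | MiM | i | iM.
G -> M: M nullable, giving M.
G -> aM: M nullable, giving a | aM.
Drop M -> λ.
M -> MaG: M, G nullable, giving Ma | MaG | a | aG.
Unchanged (no nullable symbols): S -> i; G -> c; M -> c.

S -> i | Mi | iM | MiM; G -> M | a | c | aM; M -> a | c | Ma | aG | MaG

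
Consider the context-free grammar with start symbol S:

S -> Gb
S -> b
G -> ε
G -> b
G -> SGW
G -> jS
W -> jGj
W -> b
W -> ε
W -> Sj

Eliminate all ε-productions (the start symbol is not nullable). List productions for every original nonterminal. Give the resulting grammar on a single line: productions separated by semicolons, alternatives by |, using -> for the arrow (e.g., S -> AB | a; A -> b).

S -> b | Gb; G -> S | b | SG | SW | jS | SGW; W -> b | Sj | jj | jGj

Nullable set: {G, W}.
S -> Gb: G nullable, giving Gb | b.
Drop G -> ε.
G -> SGW: G, W nullable, giving S | SG | SGW | SW.
Drop W -> ε.
W -> jGj: G nullable, giving jGj | jj.
Unchanged (no nullable symbols): S -> b; G -> b; G -> jS; W -> Sj; W -> b.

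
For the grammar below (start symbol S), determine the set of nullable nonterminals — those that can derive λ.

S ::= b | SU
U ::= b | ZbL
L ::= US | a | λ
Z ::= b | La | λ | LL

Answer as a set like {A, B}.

Directly nullable (have an ε-rule): {L, Z}.
Not nullable: S, U — each has a terminal in every rule's right-hand side or depends on a non-nullable symbol.

{L, Z}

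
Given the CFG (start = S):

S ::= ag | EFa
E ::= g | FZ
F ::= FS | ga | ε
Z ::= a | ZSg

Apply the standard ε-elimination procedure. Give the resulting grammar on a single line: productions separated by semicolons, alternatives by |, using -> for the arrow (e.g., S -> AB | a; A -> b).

Nullable set: {F}.
S -> EFa: F nullable, giving EFa | Ea.
E -> FZ: F nullable, giving FZ | Z.
Drop F -> ε.
F -> FS: F nullable, giving FS | S.
Unchanged (no nullable symbols): S -> ag; E -> g; F -> ga; Z -> ZSg; Z -> a.

S -> Ea | ag | EFa; E -> Z | g | FZ; F -> S | FS | ga; Z -> a | ZSg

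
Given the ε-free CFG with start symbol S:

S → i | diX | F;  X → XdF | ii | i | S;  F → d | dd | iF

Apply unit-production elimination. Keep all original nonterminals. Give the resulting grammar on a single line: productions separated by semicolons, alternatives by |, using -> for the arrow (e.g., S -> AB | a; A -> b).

S -> d | i | dd | iF | diX; F -> d | dd | iF; X -> d | i | dd | iF | ii | XdF | diX

Unit productions: S->F, X->S.
Unit pairs (A ⇒* B via units): (S,F), (X,F), (X,S).
S: inherits non-unit rules of {F, S} → d | dd | diX | i | iF.
F: inherits non-unit rules of {F} → d | dd | iF.
X: inherits non-unit rules of {F, S, X} → XdF | d | dd | diX | i | iF | ii.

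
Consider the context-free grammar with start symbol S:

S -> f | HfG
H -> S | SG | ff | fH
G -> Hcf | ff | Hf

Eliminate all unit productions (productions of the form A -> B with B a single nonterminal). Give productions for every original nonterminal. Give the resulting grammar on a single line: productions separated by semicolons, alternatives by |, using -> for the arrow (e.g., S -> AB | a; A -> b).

Unit productions: H->S.
Unit pairs (A ⇒* B via units): (H,S).
S: inherits non-unit rules of {S} → HfG | f.
G: inherits non-unit rules of {G} → Hcf | Hf | ff.
H: inherits non-unit rules of {H, S} → HfG | SG | f | fH | ff.

S -> f | HfG; G -> Hf | ff | Hcf; H -> f | SG | fH | ff | HfG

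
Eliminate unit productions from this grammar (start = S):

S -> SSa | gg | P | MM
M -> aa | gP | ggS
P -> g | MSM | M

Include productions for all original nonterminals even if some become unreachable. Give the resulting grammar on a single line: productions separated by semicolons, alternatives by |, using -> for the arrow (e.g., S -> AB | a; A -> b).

S -> g | MM | aa | gP | gg | MSM | SSa | ggS; M -> aa | gP | ggS; P -> g | aa | gP | MSM | ggS

Unit productions: P->M, S->P.
Unit pairs (A ⇒* B via units): (P,M), (S,M), (S,P).
S: inherits non-unit rules of {M, P, S} → MM | MSM | SSa | aa | g | gP | gg | ggS.
M: inherits non-unit rules of {M} → aa | gP | ggS.
P: inherits non-unit rules of {M, P} → MSM | aa | g | gP | ggS.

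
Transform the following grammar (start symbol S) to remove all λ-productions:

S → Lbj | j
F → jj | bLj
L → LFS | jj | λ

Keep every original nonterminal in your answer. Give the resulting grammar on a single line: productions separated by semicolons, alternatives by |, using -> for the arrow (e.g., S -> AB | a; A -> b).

Nullable set: {L}.
S -> Lbj: L nullable, giving Lbj | bj.
F -> bLj: L nullable, giving bLj | bj.
Drop L -> λ.
L -> LFS: L nullable, giving FS | LFS.
Unchanged (no nullable symbols): S -> j; F -> jj; L -> jj.

S -> j | bj | Lbj; F -> bj | jj | bLj; L -> FS | jj | LFS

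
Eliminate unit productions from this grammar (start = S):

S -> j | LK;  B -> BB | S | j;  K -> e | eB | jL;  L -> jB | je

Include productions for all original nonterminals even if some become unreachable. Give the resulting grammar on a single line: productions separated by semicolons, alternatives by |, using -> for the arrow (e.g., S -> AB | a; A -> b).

S -> j | LK; B -> j | BB | LK; K -> e | eB | jL; L -> jB | je

Unit productions: B->S.
Unit pairs (A ⇒* B via units): (B,S).
S: inherits non-unit rules of {S} → LK | j.
B: inherits non-unit rules of {B, S} → BB | LK | j.
K: inherits non-unit rules of {K} → e | eB | jL.
L: inherits non-unit rules of {L} → jB | je.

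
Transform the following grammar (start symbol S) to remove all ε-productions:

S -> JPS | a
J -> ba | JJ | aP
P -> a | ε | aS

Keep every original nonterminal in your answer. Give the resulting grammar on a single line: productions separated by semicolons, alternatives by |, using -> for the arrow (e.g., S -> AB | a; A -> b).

Nullable set: {P}.
S -> JPS: P nullable, giving JPS | JS.
J -> aP: P nullable, giving a | aP.
Drop P -> ε.
Unchanged (no nullable symbols): S -> a; J -> JJ; J -> ba; P -> a; P -> aS.

S -> a | JS | JPS; J -> a | JJ | aP | ba; P -> a | aS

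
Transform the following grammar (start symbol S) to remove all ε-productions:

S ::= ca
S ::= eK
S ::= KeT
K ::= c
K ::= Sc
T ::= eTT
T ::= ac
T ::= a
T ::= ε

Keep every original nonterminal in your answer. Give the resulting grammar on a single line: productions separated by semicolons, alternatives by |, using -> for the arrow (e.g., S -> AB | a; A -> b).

Nullable set: {T}.
S -> KeT: T nullable, giving Ke | KeT.
Drop T -> ε.
T -> eTT: T, T nullable, giving e | eT | eTT.
Unchanged (no nullable symbols): S -> ca; S -> eK; K -> Sc; K -> c; T -> a; T -> ac.

S -> Ke | ca | eK | KeT; K -> c | Sc; T -> a | e | ac | eT | eTT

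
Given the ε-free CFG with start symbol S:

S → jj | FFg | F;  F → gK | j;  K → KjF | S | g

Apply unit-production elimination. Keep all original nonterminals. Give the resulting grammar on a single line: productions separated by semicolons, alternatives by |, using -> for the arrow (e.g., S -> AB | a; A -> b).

S -> j | gK | jj | FFg; F -> j | gK; K -> g | j | gK | jj | FFg | KjF

Unit productions: K->S, S->F.
Unit pairs (A ⇒* B via units): (K,F), (K,S), (S,F).
S: inherits non-unit rules of {F, S} → FFg | gK | j | jj.
F: inherits non-unit rules of {F} → gK | j.
K: inherits non-unit rules of {F, K, S} → FFg | KjF | g | gK | j | jj.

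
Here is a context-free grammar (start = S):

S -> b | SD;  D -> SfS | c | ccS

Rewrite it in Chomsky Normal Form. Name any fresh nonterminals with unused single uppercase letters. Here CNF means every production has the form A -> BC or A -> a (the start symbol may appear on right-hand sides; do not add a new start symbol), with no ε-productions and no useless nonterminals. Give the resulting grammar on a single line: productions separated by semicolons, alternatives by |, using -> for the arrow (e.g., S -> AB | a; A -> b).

S -> b | SD; A -> f; B -> c; C -> BS; D -> c | BC | SE; E -> AS

No ε-productions.
No unit productions to eliminate.
TERM: introduce B -> c, A -> f and substitute in every rule of length ≥2.
BIN: D -> BBS becomes D -> BC, C -> BS; D -> SAS becomes D -> SE, E -> AS.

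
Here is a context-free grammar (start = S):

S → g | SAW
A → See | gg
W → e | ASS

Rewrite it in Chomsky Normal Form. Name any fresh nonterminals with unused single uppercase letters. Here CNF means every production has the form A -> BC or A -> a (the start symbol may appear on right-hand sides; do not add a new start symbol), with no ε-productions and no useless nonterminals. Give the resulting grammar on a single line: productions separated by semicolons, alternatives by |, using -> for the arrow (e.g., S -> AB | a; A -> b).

S -> g | SE; A -> CC | SD; B -> e; C -> g; D -> BB; E -> AW; F -> SS; W -> e | AF

No ε-productions.
No unit productions to eliminate.
TERM: introduce B -> e, C -> g and substitute in every rule of length ≥2.
BIN: A -> SBB becomes A -> SD, D -> BB; S -> SAW becomes S -> SE, E -> AW; W -> ASS becomes W -> AF, F -> SS.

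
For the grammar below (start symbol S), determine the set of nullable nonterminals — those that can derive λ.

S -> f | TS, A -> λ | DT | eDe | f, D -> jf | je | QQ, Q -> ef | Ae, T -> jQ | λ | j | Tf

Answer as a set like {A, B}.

{A, T}

Directly nullable (have an ε-rule): {A, T}.
Not nullable: D, Q, S — each has a terminal in every rule's right-hand side or depends on a non-nullable symbol.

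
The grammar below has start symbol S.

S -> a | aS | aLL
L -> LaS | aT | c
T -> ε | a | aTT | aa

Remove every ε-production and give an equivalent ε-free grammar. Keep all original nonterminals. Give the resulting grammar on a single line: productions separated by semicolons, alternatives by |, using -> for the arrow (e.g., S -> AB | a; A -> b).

Nullable set: {T}.
L -> aT: T nullable, giving a | aT.
Drop T -> ε.
T -> aTT: T, T nullable, giving a | aT | aTT.
Unchanged (no nullable symbols): S -> a; S -> aLL; S -> aS; L -> LaS; L -> c; T -> a; T -> aa.

S -> a | aS | aLL; L -> a | c | aT | LaS; T -> a | aT | aa | aTT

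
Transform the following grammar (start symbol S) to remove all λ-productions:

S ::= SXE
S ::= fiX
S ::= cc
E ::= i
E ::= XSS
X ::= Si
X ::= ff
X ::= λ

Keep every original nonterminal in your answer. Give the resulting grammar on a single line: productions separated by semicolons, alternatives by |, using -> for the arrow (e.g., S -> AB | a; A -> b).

S -> SE | cc | fi | SXE | fiX; E -> i | SS | XSS; X -> Si | ff

Nullable set: {X}.
S -> SXE: X nullable, giving SE | SXE.
S -> fiX: X nullable, giving fi | fiX.
E -> XSS: X nullable, giving SS | XSS.
Drop X -> λ.
Unchanged (no nullable symbols): S -> cc; E -> i; X -> Si; X -> ff.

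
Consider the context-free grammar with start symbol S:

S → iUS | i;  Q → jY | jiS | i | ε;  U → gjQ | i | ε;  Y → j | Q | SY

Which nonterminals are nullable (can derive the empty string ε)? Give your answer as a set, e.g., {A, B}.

Directly nullable (have an ε-rule): {Q, U}.
Y is nullable via Y -> Q (every symbol on the right is already known nullable).
Not nullable: S — each has a terminal in every rule's right-hand side or depends on a non-nullable symbol.

{Q, U, Y}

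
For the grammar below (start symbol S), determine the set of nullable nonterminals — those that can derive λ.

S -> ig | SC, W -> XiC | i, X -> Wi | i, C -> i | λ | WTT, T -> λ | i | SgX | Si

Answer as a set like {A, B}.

{C, T}

Directly nullable (have an ε-rule): {C, T}.
Not nullable: S, W, X — each has a terminal in every rule's right-hand side or depends on a non-nullable symbol.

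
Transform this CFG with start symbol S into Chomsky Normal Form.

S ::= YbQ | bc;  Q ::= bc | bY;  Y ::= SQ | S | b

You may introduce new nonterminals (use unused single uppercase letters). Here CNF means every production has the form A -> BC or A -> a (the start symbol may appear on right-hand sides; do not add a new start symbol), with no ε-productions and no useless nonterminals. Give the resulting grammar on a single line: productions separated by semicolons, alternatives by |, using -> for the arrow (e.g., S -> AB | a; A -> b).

S -> AB | YC; A -> b; B -> c; C -> AQ; D -> AQ; Q -> AB | AY; Y -> b | AB | SQ | YD

No ε-productions.
After unit-elimination: S -> bc | YbQ; Q -> bY | bc; Y -> b | SQ | bc | YbQ.
TERM: introduce A -> b, B -> c and substitute in every rule of length ≥2.
BIN: S -> YAQ becomes S -> YC, C -> AQ; Y -> YAQ becomes Y -> YD, D -> AQ.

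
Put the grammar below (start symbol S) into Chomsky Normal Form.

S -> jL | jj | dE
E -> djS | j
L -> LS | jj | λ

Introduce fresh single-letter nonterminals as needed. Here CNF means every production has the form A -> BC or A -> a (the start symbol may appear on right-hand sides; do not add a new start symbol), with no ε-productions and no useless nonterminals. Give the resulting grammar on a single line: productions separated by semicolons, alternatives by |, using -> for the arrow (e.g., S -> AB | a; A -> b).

Nullable: {L}; after ε-elimination: S -> j | dE | jL | jj; E -> j | djS; L -> S | LS | jj.
After unit-elimination: S -> j | dE | jL | jj; E -> j | djS; L -> j | LS | dE | jL | jj.
TERM: introduce A -> d, B -> j and substitute in every rule of length ≥2.
BIN: E -> ABS becomes E -> AC, C -> BS.

S -> j | AE | BB | BL; A -> d; B -> j; C -> BS; E -> j | AC; L -> j | AE | BB | BL | LS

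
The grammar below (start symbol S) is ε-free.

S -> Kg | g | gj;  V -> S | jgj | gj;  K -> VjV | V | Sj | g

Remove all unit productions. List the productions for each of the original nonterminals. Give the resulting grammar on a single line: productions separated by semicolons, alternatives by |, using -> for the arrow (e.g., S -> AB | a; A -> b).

S -> g | Kg | gj; K -> g | Kg | Sj | gj | VjV | jgj; V -> g | Kg | gj | jgj

Unit productions: K->V, V->S.
Unit pairs (A ⇒* B via units): (K,S), (K,V), (V,S).
S: inherits non-unit rules of {S} → Kg | g | gj.
K: inherits non-unit rules of {K, S, V} → Kg | Sj | VjV | g | gj | jgj.
V: inherits non-unit rules of {S, V} → Kg | g | gj | jgj.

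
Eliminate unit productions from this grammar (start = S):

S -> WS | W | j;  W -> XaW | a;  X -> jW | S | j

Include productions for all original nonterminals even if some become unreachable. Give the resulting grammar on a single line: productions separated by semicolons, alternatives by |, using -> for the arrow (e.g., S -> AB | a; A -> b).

S -> a | j | WS | XaW; W -> a | XaW; X -> a | j | WS | jW | XaW

Unit productions: S->W, X->S.
Unit pairs (A ⇒* B via units): (S,W), (X,S), (X,W).
S: inherits non-unit rules of {S, W} → WS | XaW | a | j.
W: inherits non-unit rules of {W} → XaW | a.
X: inherits non-unit rules of {S, W, X} → WS | XaW | a | j | jW.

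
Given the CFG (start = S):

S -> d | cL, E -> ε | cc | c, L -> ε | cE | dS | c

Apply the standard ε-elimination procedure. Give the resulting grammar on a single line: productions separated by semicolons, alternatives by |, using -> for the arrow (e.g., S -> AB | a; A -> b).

Nullable set: {E, L}.
S -> cL: L nullable, giving c | cL.
Drop E -> ε.
Drop L -> ε.
L -> cE: E nullable, giving c | cE.
Unchanged (no nullable symbols): S -> d; E -> c; E -> cc; L -> c; L -> dS.

S -> c | d | cL; E -> c | cc; L -> c | cE | dS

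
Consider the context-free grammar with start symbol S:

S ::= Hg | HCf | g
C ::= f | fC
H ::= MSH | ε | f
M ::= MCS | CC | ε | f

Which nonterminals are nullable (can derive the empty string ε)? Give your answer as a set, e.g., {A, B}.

{H, M}

Directly nullable (have an ε-rule): {H, M}.
Not nullable: C, S — each has a terminal in every rule's right-hand side or depends on a non-nullable symbol.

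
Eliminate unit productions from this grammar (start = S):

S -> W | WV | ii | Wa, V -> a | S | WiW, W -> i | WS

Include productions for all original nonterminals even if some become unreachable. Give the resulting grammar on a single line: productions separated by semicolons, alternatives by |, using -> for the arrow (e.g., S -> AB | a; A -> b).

S -> i | WS | WV | Wa | ii; V -> a | i | WS | WV | Wa | ii | WiW; W -> i | WS

Unit productions: S->W, V->S.
Unit pairs (A ⇒* B via units): (S,W), (V,S), (V,W).
S: inherits non-unit rules of {S, W} → WS | WV | Wa | i | ii.
V: inherits non-unit rules of {S, V, W} → WS | WV | Wa | WiW | a | i | ii.
W: inherits non-unit rules of {W} → WS | i.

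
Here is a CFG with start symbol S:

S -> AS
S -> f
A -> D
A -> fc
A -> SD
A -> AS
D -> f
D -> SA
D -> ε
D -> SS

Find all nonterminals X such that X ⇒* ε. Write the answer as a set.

Directly nullable (have an ε-rule): {D}.
A is nullable via A -> D (every symbol on the right is already known nullable).
Not nullable: S — each has a terminal in every rule's right-hand side or depends on a non-nullable symbol.

{A, D}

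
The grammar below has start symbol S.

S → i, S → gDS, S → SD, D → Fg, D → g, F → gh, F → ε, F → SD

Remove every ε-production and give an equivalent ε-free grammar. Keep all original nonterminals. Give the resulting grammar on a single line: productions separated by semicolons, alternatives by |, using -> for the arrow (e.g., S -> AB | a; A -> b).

S -> i | SD | gDS; D -> g | Fg; F -> SD | gh

Nullable set: {F}.
D -> Fg: F nullable, giving Fg | g.
Drop F -> ε.
Unchanged (no nullable symbols): S -> SD; S -> gDS; S -> i; D -> g; F -> SD; F -> gh.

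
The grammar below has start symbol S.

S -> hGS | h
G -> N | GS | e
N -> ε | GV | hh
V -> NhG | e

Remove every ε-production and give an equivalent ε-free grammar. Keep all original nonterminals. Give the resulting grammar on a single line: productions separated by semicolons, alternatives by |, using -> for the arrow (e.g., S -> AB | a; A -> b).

S -> h | hS | hGS; G -> N | S | e | GS; N -> V | GV | hh; V -> e | h | Nh | hG | NhG

Nullable set: {G, N}.
S -> hGS: G nullable, giving hGS | hS.
G -> GS: G nullable, giving GS | S.
G -> N: N nullable, giving N.
Drop N -> ε.
N -> GV: G nullable, giving GV | V.
V -> NhG: N, G nullable, giving Nh | NhG | h | hG.
Unchanged (no nullable symbols): S -> h; G -> e; N -> hh; V -> e.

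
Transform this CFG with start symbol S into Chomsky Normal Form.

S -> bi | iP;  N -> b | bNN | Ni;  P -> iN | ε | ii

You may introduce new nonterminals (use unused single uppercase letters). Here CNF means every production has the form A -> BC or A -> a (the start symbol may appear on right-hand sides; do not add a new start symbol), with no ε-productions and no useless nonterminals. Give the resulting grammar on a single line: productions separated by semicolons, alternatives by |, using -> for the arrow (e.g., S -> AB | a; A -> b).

Nullable: {P}; after ε-elimination: S -> i | bi | iP; N -> b | Ni | bNN; P -> iN | ii.
No unit productions to eliminate.
TERM: introduce B -> b, A -> i and substitute in every rule of length ≥2.
BIN: N -> BNN becomes N -> BC, C -> NN.

S -> i | AP | BA; A -> i; B -> b; C -> NN; N -> b | BC | NA; P -> AA | AN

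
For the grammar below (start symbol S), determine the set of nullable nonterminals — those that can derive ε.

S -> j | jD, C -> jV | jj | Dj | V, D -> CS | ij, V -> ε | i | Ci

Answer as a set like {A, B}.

Directly nullable (have an ε-rule): {V}.
C is nullable via C -> V (every symbol on the right is already known nullable).
Not nullable: D, S — each has a terminal in every rule's right-hand side or depends on a non-nullable symbol.

{C, V}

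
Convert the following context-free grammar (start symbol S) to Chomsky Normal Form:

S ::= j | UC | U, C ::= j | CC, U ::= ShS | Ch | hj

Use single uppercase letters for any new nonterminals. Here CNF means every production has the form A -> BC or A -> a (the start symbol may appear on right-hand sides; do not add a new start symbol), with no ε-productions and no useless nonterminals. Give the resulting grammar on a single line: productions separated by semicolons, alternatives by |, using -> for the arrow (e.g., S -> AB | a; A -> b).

No ε-productions.
After unit-elimination: S -> j | Ch | UC | hj | ShS; C -> j | CC; U -> Ch | hj | ShS.
TERM: introduce A -> h, B -> j and substitute in every rule of length ≥2.
BIN: S -> SAS becomes S -> SD, D -> AS; U -> SAS becomes U -> SE, E -> AS.

S -> j | AB | CA | SD | UC; A -> h; B -> j; C -> j | CC; D -> AS; E -> AS; U -> AB | CA | SE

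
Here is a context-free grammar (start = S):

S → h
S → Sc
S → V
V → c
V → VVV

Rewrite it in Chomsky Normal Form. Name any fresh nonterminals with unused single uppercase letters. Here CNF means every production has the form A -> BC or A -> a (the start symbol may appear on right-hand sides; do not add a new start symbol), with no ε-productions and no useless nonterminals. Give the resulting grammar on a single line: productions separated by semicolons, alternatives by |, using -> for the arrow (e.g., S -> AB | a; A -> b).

No ε-productions.
After unit-elimination: S -> c | h | Sc | VVV; V -> c | VVV.
TERM: introduce A -> c and substitute in every rule of length ≥2.
BIN: S -> VVV becomes S -> VB, B -> VV; V -> VVV becomes V -> VC, C -> VV.

S -> c | h | SA | VB; A -> c; B -> VV; C -> VV; V -> c | VC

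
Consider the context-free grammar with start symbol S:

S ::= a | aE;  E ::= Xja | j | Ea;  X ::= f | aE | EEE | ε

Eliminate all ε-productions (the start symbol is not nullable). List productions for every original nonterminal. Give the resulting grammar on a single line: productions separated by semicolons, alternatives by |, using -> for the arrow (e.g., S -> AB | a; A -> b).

Nullable set: {X}.
E -> Xja: X nullable, giving Xja | ja.
Drop X -> ε.
Unchanged (no nullable symbols): S -> a; S -> aE; E -> Ea; E -> j; X -> EEE; X -> aE; X -> f.

S -> a | aE; E -> j | Ea | ja | Xja; X -> f | aE | EEE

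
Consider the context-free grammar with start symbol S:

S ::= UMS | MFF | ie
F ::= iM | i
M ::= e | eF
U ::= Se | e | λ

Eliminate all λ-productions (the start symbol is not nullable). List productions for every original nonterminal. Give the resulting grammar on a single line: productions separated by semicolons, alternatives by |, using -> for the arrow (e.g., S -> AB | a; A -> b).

Nullable set: {U}.
S -> UMS: U nullable, giving MS | UMS.
Drop U -> λ.
Unchanged (no nullable symbols): S -> MFF; S -> ie; F -> i; F -> iM; M -> e; M -> eF; U -> Se; U -> e.

S -> MS | ie | MFF | UMS; F -> i | iM; M -> e | eF; U -> e | Se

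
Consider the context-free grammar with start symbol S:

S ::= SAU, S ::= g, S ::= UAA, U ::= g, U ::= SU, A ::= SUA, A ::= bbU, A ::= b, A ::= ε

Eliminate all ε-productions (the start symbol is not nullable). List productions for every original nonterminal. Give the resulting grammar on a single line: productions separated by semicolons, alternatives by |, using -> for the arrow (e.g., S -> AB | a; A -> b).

Nullable set: {A}.
S -> SAU: A nullable, giving SAU | SU.
S -> UAA: A, A nullable, giving U | UA | UAA.
Drop A -> ε.
A -> SUA: A nullable, giving SU | SUA.
Unchanged (no nullable symbols): S -> g; A -> b; A -> bbU; U -> SU; U -> g.

S -> U | g | SU | UA | SAU | UAA; A -> b | SU | SUA | bbU; U -> g | SU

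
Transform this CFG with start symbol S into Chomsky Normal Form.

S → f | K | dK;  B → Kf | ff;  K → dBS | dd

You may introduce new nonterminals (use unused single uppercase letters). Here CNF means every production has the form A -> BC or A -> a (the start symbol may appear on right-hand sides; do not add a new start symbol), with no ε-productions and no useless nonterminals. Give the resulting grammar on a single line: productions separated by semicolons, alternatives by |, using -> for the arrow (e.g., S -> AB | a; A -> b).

S -> f | CC | CE | CK; A -> f; B -> AA | KA; C -> d; D -> BS; E -> BS; K -> CC | CD

No ε-productions.
After unit-elimination: S -> f | dK | dd | dBS; B -> Kf | ff; K -> dd | dBS.
TERM: introduce C -> d, A -> f and substitute in every rule of length ≥2.
BIN: K -> CBS becomes K -> CD, D -> BS; S -> CBS becomes S -> CE, E -> BS.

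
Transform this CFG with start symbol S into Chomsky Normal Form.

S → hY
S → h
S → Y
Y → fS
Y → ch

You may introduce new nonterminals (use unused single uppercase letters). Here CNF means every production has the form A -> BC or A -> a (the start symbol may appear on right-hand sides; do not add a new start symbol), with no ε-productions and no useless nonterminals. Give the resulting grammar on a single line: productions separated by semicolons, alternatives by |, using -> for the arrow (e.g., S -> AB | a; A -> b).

S -> h | AB | BY | CS; A -> c; B -> h; C -> f; Y -> AB | CS

No ε-productions.
After unit-elimination: S -> h | ch | fS | hY; Y -> ch | fS.
TERM: introduce A -> c, C -> f, B -> h and substitute in every rule of length ≥2.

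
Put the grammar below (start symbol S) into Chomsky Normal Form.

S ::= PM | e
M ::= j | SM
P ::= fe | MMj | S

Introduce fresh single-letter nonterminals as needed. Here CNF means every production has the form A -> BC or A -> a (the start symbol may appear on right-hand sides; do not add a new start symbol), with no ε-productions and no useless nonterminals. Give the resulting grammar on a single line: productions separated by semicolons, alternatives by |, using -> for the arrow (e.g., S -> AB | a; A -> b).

S -> e | PM; A -> j; B -> f; C -> e; D -> MA; M -> j | SM; P -> e | BC | MD | PM

No ε-productions.
After unit-elimination: S -> e | PM; M -> j | SM; P -> e | PM | fe | MMj.
TERM: introduce C -> e, B -> f, A -> j and substitute in every rule of length ≥2.
BIN: P -> MMA becomes P -> MD, D -> MA.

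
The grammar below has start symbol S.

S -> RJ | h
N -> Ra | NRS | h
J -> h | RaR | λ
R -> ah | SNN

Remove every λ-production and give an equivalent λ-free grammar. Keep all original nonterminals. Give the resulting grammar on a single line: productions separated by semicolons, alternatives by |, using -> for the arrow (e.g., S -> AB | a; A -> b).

Nullable set: {J}.
S -> RJ: J nullable, giving R | RJ.
Drop J -> λ.
Unchanged (no nullable symbols): S -> h; J -> RaR; J -> h; N -> NRS; N -> Ra; N -> h; R -> SNN; R -> ah.

S -> R | h | RJ; J -> h | RaR; N -> h | Ra | NRS; R -> ah | SNN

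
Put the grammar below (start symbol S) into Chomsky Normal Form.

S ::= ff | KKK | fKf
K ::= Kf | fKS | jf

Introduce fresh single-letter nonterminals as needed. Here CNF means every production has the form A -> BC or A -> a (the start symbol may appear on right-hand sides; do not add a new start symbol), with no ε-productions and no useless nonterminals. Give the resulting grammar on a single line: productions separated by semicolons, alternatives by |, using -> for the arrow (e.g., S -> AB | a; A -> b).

S -> AA | AD | KE; A -> f; B -> j; C -> KS; D -> KA; E -> KK; K -> AC | BA | KA

No ε-productions.
No unit productions to eliminate.
TERM: introduce A -> f, B -> j and substitute in every rule of length ≥2.
BIN: K -> AKS becomes K -> AC, C -> KS; S -> AKA becomes S -> AD, D -> KA; S -> KKK becomes S -> KE, E -> KK.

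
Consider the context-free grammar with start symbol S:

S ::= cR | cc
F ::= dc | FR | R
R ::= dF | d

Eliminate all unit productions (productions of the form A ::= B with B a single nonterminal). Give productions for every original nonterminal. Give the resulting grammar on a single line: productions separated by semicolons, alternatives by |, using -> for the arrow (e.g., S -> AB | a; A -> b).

Unit productions: F->R.
Unit pairs (A ⇒* B via units): (F,R).
S: inherits non-unit rules of {S} → cR | cc.
F: inherits non-unit rules of {F, R} → FR | d | dF | dc.
R: inherits non-unit rules of {R} → d | dF.

S -> cR | cc; F -> d | FR | dF | dc; R -> d | dF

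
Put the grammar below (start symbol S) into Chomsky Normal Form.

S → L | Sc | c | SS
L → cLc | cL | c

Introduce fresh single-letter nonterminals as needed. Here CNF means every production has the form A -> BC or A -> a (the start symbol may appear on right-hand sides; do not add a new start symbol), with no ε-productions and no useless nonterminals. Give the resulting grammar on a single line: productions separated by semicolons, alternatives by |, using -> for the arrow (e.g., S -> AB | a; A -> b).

No ε-productions.
After unit-elimination: S -> c | SS | Sc | cL | cLc; L -> c | cL | cLc.
TERM: introduce A -> c and substitute in every rule of length ≥2.
BIN: L -> ALA becomes L -> AB, B -> LA; S -> ALA becomes S -> AC, C -> LA.

S -> c | AC | AL | SA | SS; A -> c; B -> LA; C -> LA; L -> c | AB | AL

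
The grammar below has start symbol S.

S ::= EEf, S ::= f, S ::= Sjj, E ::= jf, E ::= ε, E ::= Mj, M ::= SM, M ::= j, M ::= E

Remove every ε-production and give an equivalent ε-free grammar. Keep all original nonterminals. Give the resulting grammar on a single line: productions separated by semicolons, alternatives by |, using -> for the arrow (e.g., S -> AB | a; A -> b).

Nullable set: {E, M}.
S -> EEf: E, E nullable, giving EEf | Ef | f.
Drop E -> ε.
E -> Mj: M nullable, giving Mj | j.
M -> E: E nullable, giving E.
M -> SM: M nullable, giving S | SM.
Unchanged (no nullable symbols): S -> Sjj; S -> f; E -> jf; M -> j.

S -> f | Ef | EEf | Sjj; E -> j | Mj | jf; M -> E | S | j | SM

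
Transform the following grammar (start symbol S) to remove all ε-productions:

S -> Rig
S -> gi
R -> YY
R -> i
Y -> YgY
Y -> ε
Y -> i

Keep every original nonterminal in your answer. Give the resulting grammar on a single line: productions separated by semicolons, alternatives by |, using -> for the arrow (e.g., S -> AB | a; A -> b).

S -> gi | ig | Rig; R -> Y | i | YY; Y -> g | i | Yg | gY | YgY

Nullable set: {R, Y}.
S -> Rig: R nullable, giving Rig | ig.
R -> YY: Y, Y nullable, giving Y | YY.
Drop Y -> ε.
Y -> YgY: Y, Y nullable, giving Yg | YgY | g | gY.
Unchanged (no nullable symbols): S -> gi; R -> i; Y -> i.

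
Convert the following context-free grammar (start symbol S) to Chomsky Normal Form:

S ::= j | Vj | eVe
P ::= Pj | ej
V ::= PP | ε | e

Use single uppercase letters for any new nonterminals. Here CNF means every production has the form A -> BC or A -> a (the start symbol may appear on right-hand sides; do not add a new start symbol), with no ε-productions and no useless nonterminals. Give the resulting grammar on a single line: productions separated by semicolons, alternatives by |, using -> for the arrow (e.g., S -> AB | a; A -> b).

Nullable: {V}; after ε-elimination: S -> j | Vj | ee | eVe; P -> Pj | ej; V -> e | PP.
No unit productions to eliminate.
TERM: introduce B -> e, A -> j and substitute in every rule of length ≥2.
BIN: S -> BVB becomes S -> BC, C -> VB.

S -> j | BB | BC | VA; A -> j; B -> e; C -> VB; P -> BA | PA; V -> e | PP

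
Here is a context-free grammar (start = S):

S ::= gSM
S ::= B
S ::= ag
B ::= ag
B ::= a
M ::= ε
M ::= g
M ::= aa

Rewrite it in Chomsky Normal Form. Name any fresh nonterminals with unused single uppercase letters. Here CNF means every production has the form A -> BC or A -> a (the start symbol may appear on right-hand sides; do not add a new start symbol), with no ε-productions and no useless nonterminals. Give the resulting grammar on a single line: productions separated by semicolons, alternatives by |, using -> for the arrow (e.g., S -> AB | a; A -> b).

Nullable: {M}; after ε-elimination: S -> B | ag | gS | gSM; B -> a | ag; M -> g | aa.
After unit-elimination: S -> a | ag | gS | gSM; B -> a | ag; M -> g | aa.
TERM: introduce A -> a, C -> g and substitute in every rule of length ≥2.
BIN: S -> CSM becomes S -> CD, D -> SM.
Drop unreachable/unproductive: B.

S -> a | AC | CD | CS; A -> a; C -> g; D -> SM; M -> g | AA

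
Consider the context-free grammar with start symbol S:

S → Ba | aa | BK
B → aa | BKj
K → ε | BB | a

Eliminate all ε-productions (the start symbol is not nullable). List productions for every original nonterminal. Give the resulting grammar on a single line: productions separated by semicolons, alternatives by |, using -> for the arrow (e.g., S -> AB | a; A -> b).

S -> B | BK | Ba | aa; B -> Bj | aa | BKj; K -> a | BB

Nullable set: {K}.
S -> BK: K nullable, giving B | BK.
B -> BKj: K nullable, giving BKj | Bj.
Drop K -> ε.
Unchanged (no nullable symbols): S -> Ba; S -> aa; B -> aa; K -> BB; K -> a.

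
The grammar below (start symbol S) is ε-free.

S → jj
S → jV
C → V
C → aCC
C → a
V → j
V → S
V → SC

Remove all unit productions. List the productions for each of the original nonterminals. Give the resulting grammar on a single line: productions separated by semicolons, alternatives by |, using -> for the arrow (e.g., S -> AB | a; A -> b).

Unit productions: C->V, V->S.
Unit pairs (A ⇒* B via units): (C,S), (C,V), (V,S).
S: inherits non-unit rules of {S} → jV | jj.
C: inherits non-unit rules of {C, S, V} → SC | a | aCC | j | jV | jj.
V: inherits non-unit rules of {S, V} → SC | j | jV | jj.

S -> jV | jj; C -> a | j | SC | jV | jj | aCC; V -> j | SC | jV | jj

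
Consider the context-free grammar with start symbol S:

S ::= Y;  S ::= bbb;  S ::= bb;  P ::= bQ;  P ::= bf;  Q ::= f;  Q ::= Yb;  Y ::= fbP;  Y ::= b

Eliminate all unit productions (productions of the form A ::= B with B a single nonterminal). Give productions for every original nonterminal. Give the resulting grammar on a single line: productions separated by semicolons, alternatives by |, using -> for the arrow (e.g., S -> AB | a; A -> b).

Unit productions: S->Y.
Unit pairs (A ⇒* B via units): (S,Y).
S: inherits non-unit rules of {S, Y} → b | bb | bbb | fbP.
P: inherits non-unit rules of {P} → bQ | bf.
Q: inherits non-unit rules of {Q} → Yb | f.
Y: inherits non-unit rules of {Y} → b | fbP.

S -> b | bb | bbb | fbP; P -> bQ | bf; Q -> f | Yb; Y -> b | fbP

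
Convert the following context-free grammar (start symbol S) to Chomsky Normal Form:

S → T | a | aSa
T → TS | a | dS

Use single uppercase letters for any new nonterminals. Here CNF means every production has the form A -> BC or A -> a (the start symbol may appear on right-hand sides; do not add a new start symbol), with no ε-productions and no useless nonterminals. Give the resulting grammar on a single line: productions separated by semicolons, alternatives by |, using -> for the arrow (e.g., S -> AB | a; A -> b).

No ε-productions.
After unit-elimination: S -> a | TS | dS | aSa; T -> a | TS | dS.
TERM: introduce A -> a, B -> d and substitute in every rule of length ≥2.
BIN: S -> ASA becomes S -> AC, C -> SA.

S -> a | AC | BS | TS; A -> a; B -> d; C -> SA; T -> a | BS | TS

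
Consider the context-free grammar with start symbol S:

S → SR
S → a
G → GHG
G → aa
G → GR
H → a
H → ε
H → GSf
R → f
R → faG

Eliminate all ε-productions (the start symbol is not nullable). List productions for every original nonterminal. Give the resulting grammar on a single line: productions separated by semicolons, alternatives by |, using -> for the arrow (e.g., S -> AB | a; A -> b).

Nullable set: {H}.
G -> GHG: H nullable, giving GG | GHG.
Drop H -> ε.
Unchanged (no nullable symbols): S -> SR; S -> a; G -> GR; G -> aa; H -> GSf; H -> a; R -> f; R -> faG.

S -> a | SR; G -> GG | GR | aa | GHG; H -> a | GSf; R -> f | faG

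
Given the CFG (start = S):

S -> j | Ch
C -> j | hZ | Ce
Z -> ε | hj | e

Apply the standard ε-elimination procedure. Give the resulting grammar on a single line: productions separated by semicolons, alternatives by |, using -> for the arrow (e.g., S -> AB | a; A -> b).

Nullable set: {Z}.
C -> hZ: Z nullable, giving h | hZ.
Drop Z -> ε.
Unchanged (no nullable symbols): S -> Ch; S -> j; C -> Ce; C -> j; Z -> e; Z -> hj.

S -> j | Ch; C -> h | j | Ce | hZ; Z -> e | hj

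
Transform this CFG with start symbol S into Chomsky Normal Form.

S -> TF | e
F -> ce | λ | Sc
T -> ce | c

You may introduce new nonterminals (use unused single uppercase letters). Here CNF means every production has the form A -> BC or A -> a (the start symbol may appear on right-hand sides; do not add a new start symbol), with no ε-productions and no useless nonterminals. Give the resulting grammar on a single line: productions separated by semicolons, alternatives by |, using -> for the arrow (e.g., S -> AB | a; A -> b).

Nullable: {F}; after ε-elimination: S -> T | e | TF; F -> Sc | ce; T -> c | ce.
After unit-elimination: S -> c | e | TF | ce; F -> Sc | ce; T -> c | ce.
TERM: introduce A -> c, B -> e and substitute in every rule of length ≥2.

S -> c | e | AB | TF; A -> c; B -> e; F -> AB | SA; T -> c | AB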